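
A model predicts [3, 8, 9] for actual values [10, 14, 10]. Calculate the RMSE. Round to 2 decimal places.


MSE = 28.6667. RMSE = sqrt(28.6667) = 5.35.

5.35


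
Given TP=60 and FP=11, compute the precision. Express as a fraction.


Precision = TP / (TP + FP) = 60 / 71 = 60/71.

60/71


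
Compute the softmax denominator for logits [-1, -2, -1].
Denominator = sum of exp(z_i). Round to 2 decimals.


Denom = e^-1=0.3679 + e^-2=0.1353 + e^-1=0.3679. Sum = 0.8711, which rounds to 0.87.

0.87


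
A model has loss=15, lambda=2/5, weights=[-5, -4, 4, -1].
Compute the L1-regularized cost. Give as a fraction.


L1 norm = sum(|w|) = 14. J = 15 + 2/5 * 14 = 103/5.

103/5


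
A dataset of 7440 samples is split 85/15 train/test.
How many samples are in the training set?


Test set = 7440 * 15% = 1116. Training set = 7440 - 1116 = 6324.

6324


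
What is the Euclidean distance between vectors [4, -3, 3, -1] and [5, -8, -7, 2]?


d = sqrt(sum of squared differences). (4-5)^2=1, (-3--8)^2=25, (3--7)^2=100, (-1-2)^2=9. Sum = 135.

sqrt(135)


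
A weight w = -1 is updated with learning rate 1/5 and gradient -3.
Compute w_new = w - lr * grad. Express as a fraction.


w_new = -1 - 1/5 * -3 = -1 - -3/5 = -2/5.

-2/5


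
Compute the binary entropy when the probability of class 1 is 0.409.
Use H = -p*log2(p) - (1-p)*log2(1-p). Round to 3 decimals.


H = -0.409*log2(0.409) - 0.591*log2(0.591) = 0.976.

0.976


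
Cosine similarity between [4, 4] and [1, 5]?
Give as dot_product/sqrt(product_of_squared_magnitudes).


dot = 24. |a|^2 = 32, |b|^2 = 26. cos = 24/sqrt(832).

24/sqrt(832)


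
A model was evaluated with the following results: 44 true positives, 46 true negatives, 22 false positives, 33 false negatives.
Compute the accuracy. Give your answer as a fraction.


Accuracy = (TP + TN) / (TP + TN + FP + FN) = (44 + 46) / 145 = 18/29.

18/29


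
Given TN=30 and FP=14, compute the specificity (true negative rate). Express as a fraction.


Specificity = TN / (TN + FP) = 30 / 44 = 15/22.

15/22


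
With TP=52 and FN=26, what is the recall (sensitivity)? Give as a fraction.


Recall = TP / (TP + FN) = 52 / 78 = 2/3.

2/3


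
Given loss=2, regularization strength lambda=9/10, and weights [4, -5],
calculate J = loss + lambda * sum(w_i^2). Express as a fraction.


L2 sq norm = sum(w^2) = 41. J = 2 + 9/10 * 41 = 389/10.

389/10


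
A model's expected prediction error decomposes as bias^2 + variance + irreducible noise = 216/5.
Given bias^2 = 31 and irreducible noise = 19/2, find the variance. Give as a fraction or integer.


Total error = bias^2 + variance + irreducible noise. So variance = 216/5 - 31 - 19/2 = 27/10.

27/10


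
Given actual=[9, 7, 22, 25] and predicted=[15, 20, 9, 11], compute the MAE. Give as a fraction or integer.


MAE = (1/4) * (|9-15|=6 + |7-20|=13 + |22-9|=13 + |25-11|=14). Sum = 46. MAE = 23/2.

23/2


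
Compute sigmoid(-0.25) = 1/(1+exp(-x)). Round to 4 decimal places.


sigma(-0.25) = 1/(1+e^(0.25)) = 1/(1+1.284025) = 1/2.284025 = 0.4378.

0.4378


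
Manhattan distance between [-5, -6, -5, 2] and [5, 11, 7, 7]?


d = sum of absolute differences: |-5-5|=10 + |-6-11|=17 + |-5-7|=12 + |2-7|=5 = 44.

44


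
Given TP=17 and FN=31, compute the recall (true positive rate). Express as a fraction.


Recall = TP / (TP + FN) = 17 / 48 = 17/48.

17/48


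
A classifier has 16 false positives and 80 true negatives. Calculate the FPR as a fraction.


FPR = FP / (FP + TN) = 16 / 96 = 1/6.

1/6


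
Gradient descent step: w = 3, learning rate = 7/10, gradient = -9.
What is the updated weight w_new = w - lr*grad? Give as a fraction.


w_new = 3 - 7/10 * -9 = 3 - -63/10 = 93/10.

93/10


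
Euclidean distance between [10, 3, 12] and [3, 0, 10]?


d = sqrt(sum of squared differences). (10-3)^2=49, (3-0)^2=9, (12-10)^2=4. Sum = 62.

sqrt(62)


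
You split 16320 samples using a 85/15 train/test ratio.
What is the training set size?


Test set = 16320 * 15% = 2448. Training set = 16320 - 2448 = 13872.

13872


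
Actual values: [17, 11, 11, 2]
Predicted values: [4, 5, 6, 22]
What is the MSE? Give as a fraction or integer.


MSE = (1/4) * ((17-4)^2=169 + (11-5)^2=36 + (11-6)^2=25 + (2-22)^2=400). Sum = 630. MSE = 315/2.

315/2


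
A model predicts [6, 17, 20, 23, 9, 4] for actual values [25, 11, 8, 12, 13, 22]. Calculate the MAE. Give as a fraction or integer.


MAE = (1/6) * (|25-6|=19 + |11-17|=6 + |8-20|=12 + |12-23|=11 + |13-9|=4 + |22-4|=18). Sum = 70. MAE = 35/3.

35/3


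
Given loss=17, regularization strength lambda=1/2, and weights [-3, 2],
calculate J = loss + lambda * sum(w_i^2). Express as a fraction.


L2 sq norm = sum(w^2) = 13. J = 17 + 1/2 * 13 = 47/2.

47/2


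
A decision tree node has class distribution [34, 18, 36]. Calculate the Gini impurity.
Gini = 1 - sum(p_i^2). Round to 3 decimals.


Total = 88. Proportions: 34/88, 18/88, 36/88. sum(p_i^2) = 0.3585. Gini = 1 - 0.3585 = 0.6415, which rounds to 0.642.

0.642


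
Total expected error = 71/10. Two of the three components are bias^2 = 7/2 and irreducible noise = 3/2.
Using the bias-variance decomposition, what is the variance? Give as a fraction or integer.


Total error = bias^2 + variance + irreducible noise. So variance = 71/10 - 7/2 - 3/2 = 21/10.

21/10


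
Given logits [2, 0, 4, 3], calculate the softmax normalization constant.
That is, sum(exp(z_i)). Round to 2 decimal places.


Denom = e^2=7.3891 + e^0=1.0000 + e^4=54.5982 + e^3=20.0855. Sum = 83.0728, which rounds to 83.07.

83.07


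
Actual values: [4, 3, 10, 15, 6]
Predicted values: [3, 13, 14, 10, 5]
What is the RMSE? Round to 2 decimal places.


MSE = 28.6000. RMSE = sqrt(28.6000) = 5.35.

5.35


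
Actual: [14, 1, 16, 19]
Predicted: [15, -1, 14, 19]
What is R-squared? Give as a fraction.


Mean(y) = 25/2. SS_res = 9. SS_tot = 189. R^2 = 1 - 9/(189) = 20/21.

20/21


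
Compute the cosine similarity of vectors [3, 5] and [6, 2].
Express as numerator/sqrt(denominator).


dot = 28. |a|^2 = 34, |b|^2 = 40. cos = 28/sqrt(1360).

28/sqrt(1360)


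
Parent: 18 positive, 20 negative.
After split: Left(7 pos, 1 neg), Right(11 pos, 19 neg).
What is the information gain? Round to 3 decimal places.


H(parent) = 0.9980. H(left) = 0.5436, H(right) = 0.9481. Weighted = (8/38)*0.5436 + (30/38)*0.9481 = 0.8629. IG = 0.9980 - 0.8629 = 0.1351, which rounds to 0.135.

0.135


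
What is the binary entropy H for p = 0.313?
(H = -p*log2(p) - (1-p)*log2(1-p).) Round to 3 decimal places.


H = -0.313*log2(0.313) - 0.687*log2(0.687) = 0.897.

0.897


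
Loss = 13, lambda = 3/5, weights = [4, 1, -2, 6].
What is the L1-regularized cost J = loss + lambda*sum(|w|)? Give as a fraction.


L1 norm = sum(|w|) = 13. J = 13 + 3/5 * 13 = 104/5.

104/5


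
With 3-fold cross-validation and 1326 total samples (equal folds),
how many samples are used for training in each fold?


Each validation fold has 1326/3 = 442 samples. Training set = 1326 - 442 = 884.

884


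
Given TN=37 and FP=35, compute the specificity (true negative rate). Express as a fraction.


Specificity = TN / (TN + FP) = 37 / 72 = 37/72.

37/72


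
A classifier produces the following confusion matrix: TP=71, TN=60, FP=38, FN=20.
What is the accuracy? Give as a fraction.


Accuracy = (TP + TN) / (TP + TN + FP + FN) = (71 + 60) / 189 = 131/189.

131/189


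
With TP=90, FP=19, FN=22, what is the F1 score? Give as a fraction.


Precision = 90/109 = 90/109. Recall = 90/112 = 45/56. F1 = 2*P*R/(P+R) = 180/221.

180/221


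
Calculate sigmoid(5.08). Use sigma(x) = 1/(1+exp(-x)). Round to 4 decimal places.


sigma(5.08) = 1/(1+e^(-5.08)) = 1/(1+0.006220) = 1/1.006220 = 0.9938.

0.9938


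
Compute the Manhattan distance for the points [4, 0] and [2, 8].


d = sum of absolute differences: |4-2|=2 + |0-8|=8 = 10.

10


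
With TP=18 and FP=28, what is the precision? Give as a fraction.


Precision = TP / (TP + FP) = 18 / 46 = 9/23.

9/23


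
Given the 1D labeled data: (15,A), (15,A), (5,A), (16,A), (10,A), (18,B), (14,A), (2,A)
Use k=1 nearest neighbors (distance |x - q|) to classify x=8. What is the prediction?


Distances: |15-8|=7, |15-8|=7, |5-8|=3, |16-8|=8, |10-8|=2, |18-8|=10, |14-8|=6, |2-8|=6. 1 nearest: (10,A). Counts: {'A': 1}. Majority class: A.

A


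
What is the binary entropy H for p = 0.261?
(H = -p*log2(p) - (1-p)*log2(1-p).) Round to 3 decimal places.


H = -0.261*log2(0.261) - 0.739*log2(0.739) = 0.828.

0.828


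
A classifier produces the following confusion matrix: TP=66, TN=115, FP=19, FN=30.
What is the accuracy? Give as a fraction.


Accuracy = (TP + TN) / (TP + TN + FP + FN) = (66 + 115) / 230 = 181/230.

181/230


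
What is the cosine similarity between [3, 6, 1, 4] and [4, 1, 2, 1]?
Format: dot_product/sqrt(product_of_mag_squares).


dot = 24. |a|^2 = 62, |b|^2 = 22. cos = 24/sqrt(1364).

24/sqrt(1364)


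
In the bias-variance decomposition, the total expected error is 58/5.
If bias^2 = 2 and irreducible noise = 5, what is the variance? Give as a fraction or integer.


Total error = bias^2 + variance + irreducible noise. So variance = 58/5 - 2 - 5 = 23/5.

23/5


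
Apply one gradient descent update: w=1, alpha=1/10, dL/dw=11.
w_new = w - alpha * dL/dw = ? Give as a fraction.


w_new = 1 - 1/10 * 11 = 1 - 11/10 = -1/10.

-1/10


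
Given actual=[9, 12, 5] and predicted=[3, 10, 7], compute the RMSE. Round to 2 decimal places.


MSE = 14.6667. RMSE = sqrt(14.6667) = 3.83.

3.83


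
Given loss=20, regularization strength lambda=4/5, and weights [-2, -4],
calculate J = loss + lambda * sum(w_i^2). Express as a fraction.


L2 sq norm = sum(w^2) = 20. J = 20 + 4/5 * 20 = 36.

36


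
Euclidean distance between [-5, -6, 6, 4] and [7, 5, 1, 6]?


d = sqrt(sum of squared differences). (-5-7)^2=144, (-6-5)^2=121, (6-1)^2=25, (4-6)^2=4. Sum = 294.

sqrt(294)


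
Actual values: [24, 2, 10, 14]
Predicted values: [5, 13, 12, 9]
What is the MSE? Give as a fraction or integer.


MSE = (1/4) * ((24-5)^2=361 + (2-13)^2=121 + (10-12)^2=4 + (14-9)^2=25). Sum = 511. MSE = 511/4.

511/4


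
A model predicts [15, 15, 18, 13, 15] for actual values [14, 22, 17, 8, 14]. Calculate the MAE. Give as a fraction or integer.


MAE = (1/5) * (|14-15|=1 + |22-15|=7 + |17-18|=1 + |8-13|=5 + |14-15|=1). Sum = 15. MAE = 3.

3


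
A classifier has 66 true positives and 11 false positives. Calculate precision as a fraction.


Precision = TP / (TP + FP) = 66 / 77 = 6/7.

6/7


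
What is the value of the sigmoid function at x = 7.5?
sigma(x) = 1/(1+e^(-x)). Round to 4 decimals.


sigma(7.5) = 1/(1+e^(-7.5)) = 1/(1+0.000553) = 1/1.000553 = 0.9994.

0.9994


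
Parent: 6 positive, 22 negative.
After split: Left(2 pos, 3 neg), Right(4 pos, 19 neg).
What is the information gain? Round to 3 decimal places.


H(parent) = 0.7496. H(left) = 0.9710, H(right) = 0.6666. Weighted = (5/28)*0.9710 + (23/28)*0.6666 = 0.7210. IG = 0.7496 - 0.7210 = 0.0286, which rounds to 0.029.

0.029


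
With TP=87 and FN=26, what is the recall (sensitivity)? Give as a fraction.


Recall = TP / (TP + FN) = 87 / 113 = 87/113.

87/113


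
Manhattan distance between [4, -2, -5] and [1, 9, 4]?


d = sum of absolute differences: |4-1|=3 + |-2-9|=11 + |-5-4|=9 = 23.

23


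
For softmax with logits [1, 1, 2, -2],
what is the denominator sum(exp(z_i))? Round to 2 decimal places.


Denom = e^1=2.7183 + e^1=2.7183 + e^2=7.3891 + e^-2=0.1353. Sum = 12.9610, which rounds to 12.96.

12.96


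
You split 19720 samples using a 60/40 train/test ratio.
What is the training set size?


Test set = 19720 * 40% = 7888. Training set = 19720 - 7888 = 11832.

11832


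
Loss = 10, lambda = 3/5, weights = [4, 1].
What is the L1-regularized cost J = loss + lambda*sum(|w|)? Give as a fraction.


L1 norm = sum(|w|) = 5. J = 10 + 3/5 * 5 = 13.

13


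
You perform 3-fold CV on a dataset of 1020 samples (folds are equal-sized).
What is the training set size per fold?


Each validation fold has 1020/3 = 340 samples. Training set = 1020 - 340 = 680.

680


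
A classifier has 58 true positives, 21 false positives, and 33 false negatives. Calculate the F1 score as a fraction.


Precision = 58/79 = 58/79. Recall = 58/91 = 58/91. F1 = 2*P*R/(P+R) = 58/85.

58/85


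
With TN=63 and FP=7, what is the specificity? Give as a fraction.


Specificity = TN / (TN + FP) = 63 / 70 = 9/10.

9/10


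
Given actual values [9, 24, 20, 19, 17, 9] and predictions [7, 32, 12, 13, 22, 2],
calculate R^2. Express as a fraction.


Mean(y) = 49/3. SS_res = 242. SS_tot = 562/3. R^2 = 1 - 242/(562/3) = -82/281.

-82/281


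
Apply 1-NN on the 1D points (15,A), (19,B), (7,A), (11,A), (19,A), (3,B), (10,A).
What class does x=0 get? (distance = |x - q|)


Distances: |15-0|=15, |19-0|=19, |7-0|=7, |11-0|=11, |19-0|=19, |3-0|=3, |10-0|=10. 1 nearest: (3,B). Counts: {'B': 1}. Majority class: B.

B


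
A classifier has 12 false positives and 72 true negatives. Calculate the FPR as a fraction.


FPR = FP / (FP + TN) = 12 / 84 = 1/7.

1/7


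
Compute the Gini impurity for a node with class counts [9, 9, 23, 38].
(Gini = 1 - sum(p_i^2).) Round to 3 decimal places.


Total = 79. Proportions: 9/79, 9/79, 23/79, 38/79. sum(p_i^2) = 0.3421. Gini = 1 - 0.3421 = 0.6579, which rounds to 0.658.

0.658


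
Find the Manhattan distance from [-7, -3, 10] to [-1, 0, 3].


d = sum of absolute differences: |-7--1|=6 + |-3-0|=3 + |10-3|=7 = 16.

16


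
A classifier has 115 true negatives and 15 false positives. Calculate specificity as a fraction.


Specificity = TN / (TN + FP) = 115 / 130 = 23/26.

23/26


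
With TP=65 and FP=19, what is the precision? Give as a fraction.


Precision = TP / (TP + FP) = 65 / 84 = 65/84.

65/84


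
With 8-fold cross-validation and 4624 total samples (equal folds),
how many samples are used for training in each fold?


Each validation fold has 4624/8 = 578 samples. Training set = 4624 - 578 = 4046.

4046


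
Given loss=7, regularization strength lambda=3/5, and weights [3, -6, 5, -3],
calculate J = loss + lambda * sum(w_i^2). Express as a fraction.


L2 sq norm = sum(w^2) = 79. J = 7 + 3/5 * 79 = 272/5.

272/5


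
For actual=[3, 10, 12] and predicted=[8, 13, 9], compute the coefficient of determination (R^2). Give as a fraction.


Mean(y) = 25/3. SS_res = 43. SS_tot = 134/3. R^2 = 1 - 43/(134/3) = 5/134.

5/134


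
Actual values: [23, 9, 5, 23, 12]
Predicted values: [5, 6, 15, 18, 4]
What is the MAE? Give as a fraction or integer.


MAE = (1/5) * (|23-5|=18 + |9-6|=3 + |5-15|=10 + |23-18|=5 + |12-4|=8). Sum = 44. MAE = 44/5.

44/5


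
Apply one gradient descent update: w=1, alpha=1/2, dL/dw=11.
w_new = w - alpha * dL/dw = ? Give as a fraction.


w_new = 1 - 1/2 * 11 = 1 - 11/2 = -9/2.

-9/2


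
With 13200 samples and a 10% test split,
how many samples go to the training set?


Test set = 13200 * 10% = 1320. Training set = 13200 - 1320 = 11880.

11880


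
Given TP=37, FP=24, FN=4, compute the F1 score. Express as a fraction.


Precision = 37/61 = 37/61. Recall = 37/41 = 37/41. F1 = 2*P*R/(P+R) = 37/51.

37/51


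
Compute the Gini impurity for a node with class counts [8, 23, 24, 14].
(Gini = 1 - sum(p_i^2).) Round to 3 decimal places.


Total = 69. Proportions: 8/69, 23/69, 24/69, 14/69. sum(p_i^2) = 0.2867. Gini = 1 - 0.2867 = 0.7133, which rounds to 0.713.

0.713


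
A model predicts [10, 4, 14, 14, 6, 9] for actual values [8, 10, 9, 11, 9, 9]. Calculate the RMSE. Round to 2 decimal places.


MSE = 13.8333. RMSE = sqrt(13.8333) = 3.72.

3.72


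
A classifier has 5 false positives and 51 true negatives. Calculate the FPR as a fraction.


FPR = FP / (FP + TN) = 5 / 56 = 5/56.

5/56


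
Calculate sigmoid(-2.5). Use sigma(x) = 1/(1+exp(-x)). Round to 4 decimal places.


sigma(-2.5) = 1/(1+e^(2.5)) = 1/(1+12.182494) = 1/13.182494 = 0.0759.

0.0759


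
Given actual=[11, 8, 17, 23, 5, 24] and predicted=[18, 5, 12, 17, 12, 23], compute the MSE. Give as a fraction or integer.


MSE = (1/6) * ((11-18)^2=49 + (8-5)^2=9 + (17-12)^2=25 + (23-17)^2=36 + (5-12)^2=49 + (24-23)^2=1). Sum = 169. MSE = 169/6.

169/6


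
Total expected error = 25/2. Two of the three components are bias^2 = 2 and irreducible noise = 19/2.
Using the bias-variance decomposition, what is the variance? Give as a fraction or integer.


Total error = bias^2 + variance + irreducible noise. So variance = 25/2 - 2 - 19/2 = 1.

1


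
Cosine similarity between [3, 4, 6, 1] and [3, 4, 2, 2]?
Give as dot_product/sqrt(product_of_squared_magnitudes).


dot = 39. |a|^2 = 62, |b|^2 = 33. cos = 39/sqrt(2046).

39/sqrt(2046)


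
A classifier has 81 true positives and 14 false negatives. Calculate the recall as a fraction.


Recall = TP / (TP + FN) = 81 / 95 = 81/95.

81/95


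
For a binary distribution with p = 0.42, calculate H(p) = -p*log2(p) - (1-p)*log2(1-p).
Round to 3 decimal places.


H = -0.42*log2(0.42) - 0.58*log2(0.58) = 0.981.

0.981


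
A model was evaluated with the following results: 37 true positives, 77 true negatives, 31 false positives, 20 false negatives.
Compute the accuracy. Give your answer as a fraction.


Accuracy = (TP + TN) / (TP + TN + FP + FN) = (37 + 77) / 165 = 38/55.

38/55


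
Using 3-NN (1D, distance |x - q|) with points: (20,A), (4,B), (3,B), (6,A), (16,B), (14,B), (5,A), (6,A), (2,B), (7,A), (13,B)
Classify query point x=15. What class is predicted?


Distances: |20-15|=5, |4-15|=11, |3-15|=12, |6-15|=9, |16-15|=1, |14-15|=1, |5-15|=10, |6-15|=9, |2-15|=13, |7-15|=8, |13-15|=2. 3 nearest: (16,B), (14,B), (13,B). Counts: {'B': 3}. Majority class: B.

B


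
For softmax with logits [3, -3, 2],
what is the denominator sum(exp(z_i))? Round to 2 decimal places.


Denom = e^3=20.0855 + e^-3=0.0498 + e^2=7.3891. Sum = 27.5244, which rounds to 27.52.

27.52


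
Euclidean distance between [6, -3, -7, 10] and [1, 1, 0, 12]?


d = sqrt(sum of squared differences). (6-1)^2=25, (-3-1)^2=16, (-7-0)^2=49, (10-12)^2=4. Sum = 94.

sqrt(94)


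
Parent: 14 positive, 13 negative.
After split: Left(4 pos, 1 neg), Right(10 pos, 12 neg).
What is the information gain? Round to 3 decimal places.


H(parent) = 0.9990. H(left) = 0.7219, H(right) = 0.9940. Weighted = (5/27)*0.7219 + (22/27)*0.9940 = 0.9436. IG = 0.9990 - 0.9436 = 0.0554, which rounds to 0.055.

0.055


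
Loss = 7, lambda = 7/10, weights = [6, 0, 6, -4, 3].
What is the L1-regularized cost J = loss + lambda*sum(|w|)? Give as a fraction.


L1 norm = sum(|w|) = 19. J = 7 + 7/10 * 19 = 203/10.

203/10


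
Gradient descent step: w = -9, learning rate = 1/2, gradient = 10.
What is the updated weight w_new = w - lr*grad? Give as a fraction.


w_new = -9 - 1/2 * 10 = -9 - 5 = -14.

-14


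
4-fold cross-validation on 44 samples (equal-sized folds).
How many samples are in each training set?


Each validation fold has 44/4 = 11 samples. Training set = 44 - 11 = 33.

33


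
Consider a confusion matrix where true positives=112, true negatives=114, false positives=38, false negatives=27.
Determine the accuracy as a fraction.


Accuracy = (TP + TN) / (TP + TN + FP + FN) = (112 + 114) / 291 = 226/291.

226/291


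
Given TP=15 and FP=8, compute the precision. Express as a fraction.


Precision = TP / (TP + FP) = 15 / 23 = 15/23.

15/23


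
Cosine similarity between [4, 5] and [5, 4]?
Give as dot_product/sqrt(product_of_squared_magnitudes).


dot = 40. |a|^2 = 41, |b|^2 = 41. cos = 40/sqrt(1681).

40/sqrt(1681)


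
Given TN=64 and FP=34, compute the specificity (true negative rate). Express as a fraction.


Specificity = TN / (TN + FP) = 64 / 98 = 32/49.

32/49


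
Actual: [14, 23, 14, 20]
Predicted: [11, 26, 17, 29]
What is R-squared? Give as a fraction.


Mean(y) = 71/4. SS_res = 108. SS_tot = 243/4. R^2 = 1 - 108/(243/4) = -7/9.

-7/9


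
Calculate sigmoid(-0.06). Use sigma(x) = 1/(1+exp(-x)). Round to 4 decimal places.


sigma(-0.06) = 1/(1+e^(0.06)) = 1/(1+1.061837) = 1/2.061837 = 0.4850.

0.4850


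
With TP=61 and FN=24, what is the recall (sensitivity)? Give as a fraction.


Recall = TP / (TP + FN) = 61 / 85 = 61/85.

61/85


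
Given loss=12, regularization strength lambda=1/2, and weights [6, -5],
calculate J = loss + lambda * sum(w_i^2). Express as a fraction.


L2 sq norm = sum(w^2) = 61. J = 12 + 1/2 * 61 = 85/2.

85/2


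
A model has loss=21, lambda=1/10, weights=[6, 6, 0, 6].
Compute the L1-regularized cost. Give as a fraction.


L1 norm = sum(|w|) = 18. J = 21 + 1/10 * 18 = 114/5.

114/5


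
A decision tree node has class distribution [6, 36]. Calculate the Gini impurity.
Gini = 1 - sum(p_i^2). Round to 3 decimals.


Total = 42. Proportions: 6/42, 36/42. sum(p_i^2) = 0.7551. Gini = 1 - 0.7551 = 0.2449, which rounds to 0.245.

0.245


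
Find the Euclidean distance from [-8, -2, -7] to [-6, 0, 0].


d = sqrt(sum of squared differences). (-8--6)^2=4, (-2-0)^2=4, (-7-0)^2=49. Sum = 57.

sqrt(57)


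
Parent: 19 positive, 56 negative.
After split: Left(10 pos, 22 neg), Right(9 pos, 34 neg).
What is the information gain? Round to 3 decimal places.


H(parent) = 0.8165. H(left) = 0.8960, H(right) = 0.7401. Weighted = (32/75)*0.8960 + (43/75)*0.7401 = 0.8066. IG = 0.8165 - 0.8066 = 0.0099, which rounds to 0.010.

0.010


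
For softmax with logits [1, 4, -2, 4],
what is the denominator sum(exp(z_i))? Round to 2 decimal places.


Denom = e^1=2.7183 + e^4=54.5982 + e^-2=0.1353 + e^4=54.5982. Sum = 112.0500, which rounds to 112.05.

112.05


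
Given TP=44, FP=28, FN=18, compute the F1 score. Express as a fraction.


Precision = 44/72 = 11/18. Recall = 44/62 = 22/31. F1 = 2*P*R/(P+R) = 44/67.

44/67


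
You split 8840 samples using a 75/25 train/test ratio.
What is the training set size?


Test set = 8840 * 25% = 2210. Training set = 8840 - 2210 = 6630.

6630


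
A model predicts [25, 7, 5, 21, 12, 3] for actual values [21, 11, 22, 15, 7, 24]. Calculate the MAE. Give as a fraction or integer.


MAE = (1/6) * (|21-25|=4 + |11-7|=4 + |22-5|=17 + |15-21|=6 + |7-12|=5 + |24-3|=21). Sum = 57. MAE = 19/2.

19/2


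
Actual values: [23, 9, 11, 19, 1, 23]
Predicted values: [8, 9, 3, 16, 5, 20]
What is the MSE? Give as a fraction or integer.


MSE = (1/6) * ((23-8)^2=225 + (9-9)^2=0 + (11-3)^2=64 + (19-16)^2=9 + (1-5)^2=16 + (23-20)^2=9). Sum = 323. MSE = 323/6.

323/6


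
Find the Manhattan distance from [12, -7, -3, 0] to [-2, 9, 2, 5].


d = sum of absolute differences: |12--2|=14 + |-7-9|=16 + |-3-2|=5 + |0-5|=5 = 40.

40


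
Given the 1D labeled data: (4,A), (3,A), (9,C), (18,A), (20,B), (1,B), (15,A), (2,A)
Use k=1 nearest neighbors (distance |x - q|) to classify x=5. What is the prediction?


Distances: |4-5|=1, |3-5|=2, |9-5|=4, |18-5|=13, |20-5|=15, |1-5|=4, |15-5|=10, |2-5|=3. 1 nearest: (4,A). Counts: {'A': 1}. Majority class: A.

A


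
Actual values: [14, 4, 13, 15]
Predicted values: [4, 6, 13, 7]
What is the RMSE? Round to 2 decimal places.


MSE = 42.0000. RMSE = sqrt(42.0000) = 6.48.

6.48


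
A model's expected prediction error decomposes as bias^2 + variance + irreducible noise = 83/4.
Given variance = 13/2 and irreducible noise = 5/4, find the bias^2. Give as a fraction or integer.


Total error = bias^2 + variance + irreducible noise. So bias^2 = 83/4 - 13/2 - 5/4 = 13.

13


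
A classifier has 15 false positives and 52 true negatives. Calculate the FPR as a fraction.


FPR = FP / (FP + TN) = 15 / 67 = 15/67.

15/67


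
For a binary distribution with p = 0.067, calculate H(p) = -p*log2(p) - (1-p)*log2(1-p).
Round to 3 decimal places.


H = -0.067*log2(0.067) - 0.933*log2(0.933) = 0.355.

0.355


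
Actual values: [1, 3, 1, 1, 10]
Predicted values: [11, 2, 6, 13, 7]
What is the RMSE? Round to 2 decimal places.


MSE = 55.8000. RMSE = sqrt(55.8000) = 7.47.

7.47


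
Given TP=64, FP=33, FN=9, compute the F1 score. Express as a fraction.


Precision = 64/97 = 64/97. Recall = 64/73 = 64/73. F1 = 2*P*R/(P+R) = 64/85.

64/85


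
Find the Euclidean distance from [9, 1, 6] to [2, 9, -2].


d = sqrt(sum of squared differences). (9-2)^2=49, (1-9)^2=64, (6--2)^2=64. Sum = 177.

sqrt(177)


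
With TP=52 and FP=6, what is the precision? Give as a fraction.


Precision = TP / (TP + FP) = 52 / 58 = 26/29.

26/29


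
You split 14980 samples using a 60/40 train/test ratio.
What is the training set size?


Test set = 14980 * 40% = 5992. Training set = 14980 - 5992 = 8988.

8988


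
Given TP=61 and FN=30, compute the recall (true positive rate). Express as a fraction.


Recall = TP / (TP + FN) = 61 / 91 = 61/91.

61/91


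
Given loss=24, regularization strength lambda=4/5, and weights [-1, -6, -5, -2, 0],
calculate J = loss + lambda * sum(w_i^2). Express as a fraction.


L2 sq norm = sum(w^2) = 66. J = 24 + 4/5 * 66 = 384/5.

384/5


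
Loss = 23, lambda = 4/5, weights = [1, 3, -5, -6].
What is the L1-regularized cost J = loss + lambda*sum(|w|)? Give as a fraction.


L1 norm = sum(|w|) = 15. J = 23 + 4/5 * 15 = 35.

35


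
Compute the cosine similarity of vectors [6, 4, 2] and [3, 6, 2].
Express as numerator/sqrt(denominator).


dot = 46. |a|^2 = 56, |b|^2 = 49. cos = 46/sqrt(2744).

46/sqrt(2744)


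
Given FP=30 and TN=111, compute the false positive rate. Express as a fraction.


FPR = FP / (FP + TN) = 30 / 141 = 10/47.

10/47


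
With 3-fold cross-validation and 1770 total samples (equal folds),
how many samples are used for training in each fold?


Each validation fold has 1770/3 = 590 samples. Training set = 1770 - 590 = 1180.

1180


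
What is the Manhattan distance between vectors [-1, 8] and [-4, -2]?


d = sum of absolute differences: |-1--4|=3 + |8--2|=10 = 13.

13


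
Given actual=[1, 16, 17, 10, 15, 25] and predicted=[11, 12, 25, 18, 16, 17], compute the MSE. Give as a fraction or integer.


MSE = (1/6) * ((1-11)^2=100 + (16-12)^2=16 + (17-25)^2=64 + (10-18)^2=64 + (15-16)^2=1 + (25-17)^2=64). Sum = 309. MSE = 103/2.

103/2


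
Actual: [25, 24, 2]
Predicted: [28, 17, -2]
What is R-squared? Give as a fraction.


Mean(y) = 17. SS_res = 74. SS_tot = 338. R^2 = 1 - 74/(338) = 132/169.

132/169


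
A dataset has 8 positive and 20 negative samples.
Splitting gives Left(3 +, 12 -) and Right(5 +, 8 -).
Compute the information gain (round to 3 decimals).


H(parent) = 0.8631. H(left) = 0.7219, H(right) = 0.9612. Weighted = (15/28)*0.7219 + (13/28)*0.9612 = 0.8330. IG = 0.8631 - 0.8330 = 0.0301, which rounds to 0.030.

0.030


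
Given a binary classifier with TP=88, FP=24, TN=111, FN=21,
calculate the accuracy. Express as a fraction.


Accuracy = (TP + TN) / (TP + TN + FP + FN) = (88 + 111) / 244 = 199/244.

199/244


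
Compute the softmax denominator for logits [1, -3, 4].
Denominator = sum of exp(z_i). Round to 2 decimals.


Denom = e^1=2.7183 + e^-3=0.0498 + e^4=54.5982. Sum = 57.3663, which rounds to 57.37.

57.37


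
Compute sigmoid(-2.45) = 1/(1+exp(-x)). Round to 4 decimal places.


sigma(-2.45) = 1/(1+e^(2.45)) = 1/(1+11.588347) = 1/12.588347 = 0.0794.

0.0794


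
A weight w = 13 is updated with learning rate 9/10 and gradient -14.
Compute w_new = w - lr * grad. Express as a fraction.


w_new = 13 - 9/10 * -14 = 13 - -63/5 = 128/5.

128/5


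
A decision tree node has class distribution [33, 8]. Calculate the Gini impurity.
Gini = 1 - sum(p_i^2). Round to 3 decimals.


Total = 41. Proportions: 33/41, 8/41. sum(p_i^2) = 0.6859. Gini = 1 - 0.6859 = 0.3141, which rounds to 0.314.

0.314


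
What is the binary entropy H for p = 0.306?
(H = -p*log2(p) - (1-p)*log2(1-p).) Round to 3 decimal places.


H = -0.306*log2(0.306) - 0.694*log2(0.694) = 0.889.

0.889


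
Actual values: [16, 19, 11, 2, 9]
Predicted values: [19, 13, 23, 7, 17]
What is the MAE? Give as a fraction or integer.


MAE = (1/5) * (|16-19|=3 + |19-13|=6 + |11-23|=12 + |2-7|=5 + |9-17|=8). Sum = 34. MAE = 34/5.

34/5


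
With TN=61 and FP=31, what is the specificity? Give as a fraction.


Specificity = TN / (TN + FP) = 61 / 92 = 61/92.

61/92


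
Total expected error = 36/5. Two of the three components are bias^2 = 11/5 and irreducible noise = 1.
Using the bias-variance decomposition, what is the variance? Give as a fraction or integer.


Total error = bias^2 + variance + irreducible noise. So variance = 36/5 - 11/5 - 1 = 4.

4


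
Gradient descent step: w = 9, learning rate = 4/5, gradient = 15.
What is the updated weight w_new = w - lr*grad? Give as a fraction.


w_new = 9 - 4/5 * 15 = 9 - 12 = -3.

-3


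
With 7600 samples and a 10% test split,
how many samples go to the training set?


Test set = 7600 * 10% = 760. Training set = 7600 - 760 = 6840.

6840


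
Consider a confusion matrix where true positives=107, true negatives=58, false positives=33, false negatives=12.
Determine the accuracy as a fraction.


Accuracy = (TP + TN) / (TP + TN + FP + FN) = (107 + 58) / 210 = 11/14.

11/14


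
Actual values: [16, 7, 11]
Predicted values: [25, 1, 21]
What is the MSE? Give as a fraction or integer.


MSE = (1/3) * ((16-25)^2=81 + (7-1)^2=36 + (11-21)^2=100). Sum = 217. MSE = 217/3.

217/3


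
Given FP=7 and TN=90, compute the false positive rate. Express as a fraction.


FPR = FP / (FP + TN) = 7 / 97 = 7/97.

7/97


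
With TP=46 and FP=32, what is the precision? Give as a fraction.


Precision = TP / (TP + FP) = 46 / 78 = 23/39.

23/39


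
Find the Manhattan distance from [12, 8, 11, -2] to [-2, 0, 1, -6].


d = sum of absolute differences: |12--2|=14 + |8-0|=8 + |11-1|=10 + |-2--6|=4 = 36.

36


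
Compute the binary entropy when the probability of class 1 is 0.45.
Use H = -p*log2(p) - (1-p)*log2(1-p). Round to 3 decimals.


H = -0.45*log2(0.45) - 0.55*log2(0.55) = 0.993.

0.993


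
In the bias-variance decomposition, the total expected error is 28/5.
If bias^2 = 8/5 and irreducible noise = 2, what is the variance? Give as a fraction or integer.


Total error = bias^2 + variance + irreducible noise. So variance = 28/5 - 8/5 - 2 = 2.

2


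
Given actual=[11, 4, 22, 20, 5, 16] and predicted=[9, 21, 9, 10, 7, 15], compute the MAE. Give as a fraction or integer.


MAE = (1/6) * (|11-9|=2 + |4-21|=17 + |22-9|=13 + |20-10|=10 + |5-7|=2 + |16-15|=1). Sum = 45. MAE = 15/2.

15/2


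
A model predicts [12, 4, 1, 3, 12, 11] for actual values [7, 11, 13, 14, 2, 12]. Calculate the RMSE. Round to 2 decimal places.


MSE = 73.3333. RMSE = sqrt(73.3333) = 8.56.

8.56


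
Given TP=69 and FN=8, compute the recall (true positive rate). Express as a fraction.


Recall = TP / (TP + FN) = 69 / 77 = 69/77.

69/77


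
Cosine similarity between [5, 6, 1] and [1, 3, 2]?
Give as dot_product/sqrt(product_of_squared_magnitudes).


dot = 25. |a|^2 = 62, |b|^2 = 14. cos = 25/sqrt(868).

25/sqrt(868)


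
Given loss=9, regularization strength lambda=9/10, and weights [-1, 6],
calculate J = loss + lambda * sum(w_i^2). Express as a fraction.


L2 sq norm = sum(w^2) = 37. J = 9 + 9/10 * 37 = 423/10.

423/10


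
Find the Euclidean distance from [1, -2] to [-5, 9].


d = sqrt(sum of squared differences). (1--5)^2=36, (-2-9)^2=121. Sum = 157.

sqrt(157)


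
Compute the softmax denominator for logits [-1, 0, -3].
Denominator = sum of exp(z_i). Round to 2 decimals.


Denom = e^-1=0.3679 + e^0=1.0000 + e^-3=0.0498. Sum = 1.4177, which rounds to 1.42.

1.42


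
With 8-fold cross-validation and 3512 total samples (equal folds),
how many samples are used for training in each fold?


Each validation fold has 3512/8 = 439 samples. Training set = 3512 - 439 = 3073.

3073


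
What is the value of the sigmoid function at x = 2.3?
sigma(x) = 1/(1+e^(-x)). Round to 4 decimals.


sigma(2.3) = 1/(1+e^(-2.3)) = 1/(1+0.100259) = 1/1.100259 = 0.9089.

0.9089


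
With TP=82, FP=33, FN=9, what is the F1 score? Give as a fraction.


Precision = 82/115 = 82/115. Recall = 82/91 = 82/91. F1 = 2*P*R/(P+R) = 82/103.

82/103


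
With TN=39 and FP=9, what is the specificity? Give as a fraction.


Specificity = TN / (TN + FP) = 39 / 48 = 13/16.

13/16


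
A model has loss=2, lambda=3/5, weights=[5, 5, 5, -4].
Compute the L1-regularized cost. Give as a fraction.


L1 norm = sum(|w|) = 19. J = 2 + 3/5 * 19 = 67/5.

67/5


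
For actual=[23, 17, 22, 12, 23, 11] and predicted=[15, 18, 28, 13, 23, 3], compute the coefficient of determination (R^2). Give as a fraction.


Mean(y) = 18. SS_res = 166. SS_tot = 152. R^2 = 1 - 166/(152) = -7/76.

-7/76


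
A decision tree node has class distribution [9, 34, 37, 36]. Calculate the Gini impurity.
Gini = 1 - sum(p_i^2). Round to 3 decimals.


Total = 116. Proportions: 9/116, 34/116, 37/116, 36/116. sum(p_i^2) = 0.2900. Gini = 1 - 0.2900 = 0.7100, which rounds to 0.710.

0.710


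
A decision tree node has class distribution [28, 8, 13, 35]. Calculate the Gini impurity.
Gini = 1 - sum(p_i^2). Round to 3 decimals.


Total = 84. Proportions: 28/84, 8/84, 13/84, 35/84. sum(p_i^2) = 0.3177. Gini = 1 - 0.3177 = 0.6823, which rounds to 0.682.

0.682


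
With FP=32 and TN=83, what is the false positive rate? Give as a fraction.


FPR = FP / (FP + TN) = 32 / 115 = 32/115.

32/115


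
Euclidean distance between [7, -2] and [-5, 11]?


d = sqrt(sum of squared differences). (7--5)^2=144, (-2-11)^2=169. Sum = 313.

sqrt(313)


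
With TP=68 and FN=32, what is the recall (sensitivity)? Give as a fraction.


Recall = TP / (TP + FN) = 68 / 100 = 17/25.

17/25


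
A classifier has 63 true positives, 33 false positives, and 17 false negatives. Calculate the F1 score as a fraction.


Precision = 63/96 = 21/32. Recall = 63/80 = 63/80. F1 = 2*P*R/(P+R) = 63/88.

63/88


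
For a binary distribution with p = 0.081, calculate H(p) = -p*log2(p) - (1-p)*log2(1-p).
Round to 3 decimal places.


H = -0.081*log2(0.081) - 0.919*log2(0.919) = 0.406.

0.406


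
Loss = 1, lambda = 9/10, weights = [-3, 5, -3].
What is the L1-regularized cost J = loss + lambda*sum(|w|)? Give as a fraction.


L1 norm = sum(|w|) = 11. J = 1 + 9/10 * 11 = 109/10.

109/10


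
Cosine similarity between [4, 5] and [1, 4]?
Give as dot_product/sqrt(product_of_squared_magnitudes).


dot = 24. |a|^2 = 41, |b|^2 = 17. cos = 24/sqrt(697).

24/sqrt(697)


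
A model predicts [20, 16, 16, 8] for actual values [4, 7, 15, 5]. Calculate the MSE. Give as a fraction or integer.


MSE = (1/4) * ((4-20)^2=256 + (7-16)^2=81 + (15-16)^2=1 + (5-8)^2=9). Sum = 347. MSE = 347/4.

347/4


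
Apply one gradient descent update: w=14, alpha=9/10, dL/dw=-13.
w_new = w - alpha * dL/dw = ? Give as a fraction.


w_new = 14 - 9/10 * -13 = 14 - -117/10 = 257/10.

257/10


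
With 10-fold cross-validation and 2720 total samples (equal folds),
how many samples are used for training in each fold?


Each validation fold has 2720/10 = 272 samples. Training set = 2720 - 272 = 2448.

2448


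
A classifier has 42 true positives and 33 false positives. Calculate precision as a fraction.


Precision = TP / (TP + FP) = 42 / 75 = 14/25.

14/25


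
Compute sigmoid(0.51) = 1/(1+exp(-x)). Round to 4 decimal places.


sigma(0.51) = 1/(1+e^(-0.51)) = 1/(1+0.600496) = 1/1.600496 = 0.6248.

0.6248


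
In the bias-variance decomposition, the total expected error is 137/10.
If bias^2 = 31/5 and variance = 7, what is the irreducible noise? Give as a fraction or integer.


Total error = bias^2 + variance + irreducible noise. So irreducible noise = 137/10 - 31/5 - 7 = 1/2.

1/2


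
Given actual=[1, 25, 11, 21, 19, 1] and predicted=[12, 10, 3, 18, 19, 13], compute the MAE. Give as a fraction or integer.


MAE = (1/6) * (|1-12|=11 + |25-10|=15 + |11-3|=8 + |21-18|=3 + |19-19|=0 + |1-13|=12). Sum = 49. MAE = 49/6.

49/6


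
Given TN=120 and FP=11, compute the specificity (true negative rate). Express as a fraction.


Specificity = TN / (TN + FP) = 120 / 131 = 120/131.

120/131


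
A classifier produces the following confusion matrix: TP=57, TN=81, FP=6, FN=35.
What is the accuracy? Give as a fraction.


Accuracy = (TP + TN) / (TP + TN + FP + FN) = (57 + 81) / 179 = 138/179.

138/179


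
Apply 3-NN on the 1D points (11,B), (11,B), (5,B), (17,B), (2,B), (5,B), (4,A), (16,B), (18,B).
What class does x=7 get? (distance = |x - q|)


Distances: |11-7|=4, |11-7|=4, |5-7|=2, |17-7|=10, |2-7|=5, |5-7|=2, |4-7|=3, |16-7|=9, |18-7|=11. 3 nearest: (5,B), (5,B), (4,A). Counts: {'B': 2, 'A': 1}. Majority class: B.

B


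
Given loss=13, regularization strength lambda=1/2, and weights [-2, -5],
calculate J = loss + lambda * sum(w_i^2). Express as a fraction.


L2 sq norm = sum(w^2) = 29. J = 13 + 1/2 * 29 = 55/2.

55/2


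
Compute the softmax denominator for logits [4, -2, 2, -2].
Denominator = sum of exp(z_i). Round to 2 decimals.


Denom = e^4=54.5982 + e^-2=0.1353 + e^2=7.3891 + e^-2=0.1353. Sum = 62.2579, which rounds to 62.26.

62.26


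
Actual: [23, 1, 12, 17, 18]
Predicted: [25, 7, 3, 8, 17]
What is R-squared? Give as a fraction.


Mean(y) = 71/5. SS_res = 203. SS_tot = 1394/5. R^2 = 1 - 203/(1394/5) = 379/1394.

379/1394


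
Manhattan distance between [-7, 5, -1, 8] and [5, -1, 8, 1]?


d = sum of absolute differences: |-7-5|=12 + |5--1|=6 + |-1-8|=9 + |8-1|=7 = 34.

34


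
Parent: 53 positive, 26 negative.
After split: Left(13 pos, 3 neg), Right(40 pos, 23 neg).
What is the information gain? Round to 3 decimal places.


H(parent) = 0.9140. H(left) = 0.6962, H(right) = 0.9468. Weighted = (16/79)*0.6962 + (63/79)*0.9468 = 0.8960. IG = 0.9140 - 0.8960 = 0.0180, which rounds to 0.018.

0.018


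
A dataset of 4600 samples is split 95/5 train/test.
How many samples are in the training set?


Test set = 4600 * 5% = 230. Training set = 4600 - 230 = 4370.

4370


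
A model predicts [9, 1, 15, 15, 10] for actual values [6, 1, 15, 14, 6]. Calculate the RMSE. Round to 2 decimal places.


MSE = 5.2000. RMSE = sqrt(5.2000) = 2.28.

2.28


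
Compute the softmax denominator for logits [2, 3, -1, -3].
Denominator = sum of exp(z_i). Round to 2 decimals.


Denom = e^2=7.3891 + e^3=20.0855 + e^-1=0.3679 + e^-3=0.0498. Sum = 27.8923, which rounds to 27.89.

27.89


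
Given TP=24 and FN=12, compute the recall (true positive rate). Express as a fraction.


Recall = TP / (TP + FN) = 24 / 36 = 2/3.

2/3


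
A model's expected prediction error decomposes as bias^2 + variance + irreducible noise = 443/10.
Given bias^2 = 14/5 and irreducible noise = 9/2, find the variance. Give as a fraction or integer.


Total error = bias^2 + variance + irreducible noise. So variance = 443/10 - 14/5 - 9/2 = 37.

37


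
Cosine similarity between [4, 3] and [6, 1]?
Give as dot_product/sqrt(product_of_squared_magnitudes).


dot = 27. |a|^2 = 25, |b|^2 = 37. cos = 27/sqrt(925).

27/sqrt(925)


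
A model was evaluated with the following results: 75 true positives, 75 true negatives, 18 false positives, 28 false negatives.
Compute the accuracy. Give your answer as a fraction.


Accuracy = (TP + TN) / (TP + TN + FP + FN) = (75 + 75) / 196 = 75/98.

75/98


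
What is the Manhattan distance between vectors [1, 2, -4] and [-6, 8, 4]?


d = sum of absolute differences: |1--6|=7 + |2-8|=6 + |-4-4|=8 = 21.

21
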